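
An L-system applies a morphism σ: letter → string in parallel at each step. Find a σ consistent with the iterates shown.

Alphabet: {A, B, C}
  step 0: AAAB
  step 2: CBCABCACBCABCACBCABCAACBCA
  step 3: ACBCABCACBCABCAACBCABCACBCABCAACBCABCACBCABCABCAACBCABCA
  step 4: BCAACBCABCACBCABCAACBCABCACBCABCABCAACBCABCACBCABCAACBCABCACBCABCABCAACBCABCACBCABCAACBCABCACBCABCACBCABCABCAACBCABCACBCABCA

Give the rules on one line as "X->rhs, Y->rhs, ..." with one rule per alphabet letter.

  step 3 ⇒ step 4: ACBCABCACBCABCAACBCABCACBCABCAACBCABCACBCABCABCAACBCABCA ⇒ BCA·A·CBC·A·BCA·CBC·A·BCA·A·CBC·A·BCA·CBC·A·BCA·BCA·A·CBC·A·BCA·CBC·A·BCA·A·CBC·A·BCA·CBC·A·BCA·BCA·A·CBC·A·BCA·CBC·A·BCA·A·CBC·A·BCA·CBC·A·BCA·CBC·A·BCA·BCA·A·CBC·A·BCA·CBC·A·BCA
    A ↦ BCA
    B ↦ CBC
    C ↦ A

A->BCA, B->CBC, C->A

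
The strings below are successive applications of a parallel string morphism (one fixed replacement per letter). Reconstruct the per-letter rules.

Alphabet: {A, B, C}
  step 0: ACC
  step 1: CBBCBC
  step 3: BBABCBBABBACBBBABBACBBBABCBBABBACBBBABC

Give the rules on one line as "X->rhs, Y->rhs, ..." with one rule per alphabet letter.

  step 0 ⇒ step 1: ACC ⇒ CB·BC·BC
    A ↦ CB
    C ↦ BC
    B ↦ BBA  (constrained at step 1)

A->CB, B->BBA, C->BC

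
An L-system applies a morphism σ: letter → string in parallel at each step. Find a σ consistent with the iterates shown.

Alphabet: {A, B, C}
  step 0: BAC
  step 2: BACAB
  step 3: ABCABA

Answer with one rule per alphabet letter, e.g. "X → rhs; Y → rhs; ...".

  step 2 ⇒ step 3: BACAB ⇒ A·B·CA·B·A
    A ↦ B
    B ↦ A
    C ↦ CA

A->B, B->A, C->CA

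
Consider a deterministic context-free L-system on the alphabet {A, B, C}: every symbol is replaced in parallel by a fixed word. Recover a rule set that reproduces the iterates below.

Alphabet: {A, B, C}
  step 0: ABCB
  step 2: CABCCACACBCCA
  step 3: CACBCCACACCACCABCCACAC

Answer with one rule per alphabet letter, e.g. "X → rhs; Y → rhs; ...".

A->C, B->BC, C->CA

  step 2 ⇒ step 3: CABCCACACBCCA ⇒ CA·C·BC·CA·CA·C·CA·C·CA·BC·CA·CA·C
    A ↦ C
    B ↦ BC
    C ↦ CA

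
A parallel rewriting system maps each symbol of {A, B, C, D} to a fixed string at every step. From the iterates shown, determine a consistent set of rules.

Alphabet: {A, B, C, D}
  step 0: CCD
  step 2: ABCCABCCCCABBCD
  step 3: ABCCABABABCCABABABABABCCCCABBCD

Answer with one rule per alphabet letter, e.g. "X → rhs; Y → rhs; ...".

  step 2 ⇒ step 3: ABCCABCCCCABBCD ⇒ AB·CC·AB·AB·AB·CC·AB·AB·AB·AB·AB·CC·CC·AB·BCD
    A ↦ AB
    B ↦ CC
    C ↦ AB
    D ↦ BCD

A->AB, B->CC, C->AB, D->BCD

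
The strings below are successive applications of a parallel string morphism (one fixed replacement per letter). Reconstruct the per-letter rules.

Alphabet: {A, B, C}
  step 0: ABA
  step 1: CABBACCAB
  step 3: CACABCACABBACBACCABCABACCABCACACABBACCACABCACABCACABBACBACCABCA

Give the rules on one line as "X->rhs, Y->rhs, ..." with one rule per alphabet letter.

A->CAB, B->BAC, C->CA

  step 0 ⇒ step 1: ABA ⇒ CAB·BAC·CAB
    A ↦ CAB
    B ↦ BAC
    C ↦ CA  (constrained at step 1)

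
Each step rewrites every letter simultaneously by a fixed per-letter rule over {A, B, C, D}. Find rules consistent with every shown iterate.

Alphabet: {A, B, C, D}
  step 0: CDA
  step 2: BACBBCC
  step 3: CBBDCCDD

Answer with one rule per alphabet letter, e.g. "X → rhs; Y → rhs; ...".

  step 2 ⇒ step 3: BACBBCC ⇒ C·BB·D·C·C·D·D
    A ↦ BB
    B ↦ C
    C ↦ D
    D ↦ BA  (constrained at step 0)

A->BB, B->C, C->D, D->BA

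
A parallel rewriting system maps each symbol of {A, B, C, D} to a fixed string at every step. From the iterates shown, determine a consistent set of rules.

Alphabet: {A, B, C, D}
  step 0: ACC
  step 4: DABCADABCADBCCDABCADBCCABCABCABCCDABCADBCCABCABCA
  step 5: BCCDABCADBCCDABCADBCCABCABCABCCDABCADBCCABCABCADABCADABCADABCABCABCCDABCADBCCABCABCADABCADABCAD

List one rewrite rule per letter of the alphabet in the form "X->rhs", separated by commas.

A->D, B->A, C->BCA, D->BCC

  step 4 ⇒ step 5: DABCADABCADBCCDABCADBCCABCABCABCCDABCADBCCABCABCA ⇒ BCC·D·A·BCA·D·BCC·D·A·BCA·D·BCC·A·BCA·BCA·BCC·D·A·BCA·D·BCC·A·BCA·BCA·D·A·BCA·D·A·BCA·D·A·BCA·BCA·BCC·D·A·BCA·D·BCC·A·BCA·BCA·D·A·BCA·D·A·BCA·D
    A ↦ D
    B ↦ A
    C ↦ BCA
    D ↦ BCC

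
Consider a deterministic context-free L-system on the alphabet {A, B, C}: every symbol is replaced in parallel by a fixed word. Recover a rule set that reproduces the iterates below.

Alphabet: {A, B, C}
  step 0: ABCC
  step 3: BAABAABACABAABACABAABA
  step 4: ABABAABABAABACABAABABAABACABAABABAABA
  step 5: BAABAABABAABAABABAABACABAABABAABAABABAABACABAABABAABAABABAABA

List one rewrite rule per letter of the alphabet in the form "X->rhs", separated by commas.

  step 4 ⇒ step 5: ABABAABABAABACABAABABAABACABAABABAABA ⇒ BA·A·BA·A·BA·BA·A·BA·A·BA·BA·A·BA·CA·BA·A·BA·BA·A·BA·A·BA·BA·A·BA·CA·BA·A·BA·BA·A·BA·A·BA·BA·A·BA
    A ↦ BA
    B ↦ A
    C ↦ CA

A->BA, B->A, C->CA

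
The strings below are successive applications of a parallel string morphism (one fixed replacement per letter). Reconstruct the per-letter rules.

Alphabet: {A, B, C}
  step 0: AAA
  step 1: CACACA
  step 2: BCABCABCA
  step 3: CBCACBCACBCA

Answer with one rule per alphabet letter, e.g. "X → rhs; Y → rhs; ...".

  step 2 ⇒ step 3: BCABCABCA ⇒ C·B·CA·C·B·CA·C·B·CA
    A ↦ CA
    B ↦ C
    C ↦ B

A->CA, B->C, C->B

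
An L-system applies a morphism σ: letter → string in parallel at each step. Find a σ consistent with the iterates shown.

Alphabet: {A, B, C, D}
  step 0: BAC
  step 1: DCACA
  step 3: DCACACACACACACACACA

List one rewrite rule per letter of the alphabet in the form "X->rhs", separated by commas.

A->CA, B->D, C->CA, D->BA

  step 0 ⇒ step 1: BAC ⇒ D·CA·CA
    A ↦ CA
    B ↦ D
    C ↦ CA
    D ↦ BA  (constrained at step 1)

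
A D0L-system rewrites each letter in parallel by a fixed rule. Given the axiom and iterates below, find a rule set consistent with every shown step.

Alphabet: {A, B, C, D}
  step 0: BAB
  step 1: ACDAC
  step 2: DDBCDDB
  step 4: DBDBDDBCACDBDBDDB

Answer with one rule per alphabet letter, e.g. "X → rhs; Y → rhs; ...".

A->D, B->AC, C->DB, D->C

  step 1 ⇒ step 2: ACDAC ⇒ D·DB·C·D·DB
    A ↦ D
    C ↦ DB
    D ↦ C
  step 0 ⇒ step 1: BAB ⇒ AC·D·AC
    B ↦ AC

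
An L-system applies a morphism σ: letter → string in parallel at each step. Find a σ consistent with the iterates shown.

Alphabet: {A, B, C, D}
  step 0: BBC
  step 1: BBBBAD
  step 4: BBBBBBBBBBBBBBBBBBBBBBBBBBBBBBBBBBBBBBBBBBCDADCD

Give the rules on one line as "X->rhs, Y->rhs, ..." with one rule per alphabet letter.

  step 0 ⇒ step 1: BBC ⇒ BB·BB·AD
    B ↦ BB
    C ↦ AD
    A ↦ BB  (constrained at step 1)
    D ↦ CD  (constrained at step 1)

A->BB, B->BB, C->AD, D->CD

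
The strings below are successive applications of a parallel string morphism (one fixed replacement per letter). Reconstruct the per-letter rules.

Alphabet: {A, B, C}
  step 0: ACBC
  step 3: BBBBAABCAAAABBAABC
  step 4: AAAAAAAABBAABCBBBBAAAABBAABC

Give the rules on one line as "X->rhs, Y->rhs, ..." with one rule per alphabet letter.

  step 3 ⇒ step 4: BBBBAABCAAAABBAABC ⇒ AA·AA·AA·AA·B·B·AA·BC·B·B·B·B·AA·AA·B·B·AA·BC
    A ↦ B
    B ↦ AA
    C ↦ BC

A->B, B->AA, C->BC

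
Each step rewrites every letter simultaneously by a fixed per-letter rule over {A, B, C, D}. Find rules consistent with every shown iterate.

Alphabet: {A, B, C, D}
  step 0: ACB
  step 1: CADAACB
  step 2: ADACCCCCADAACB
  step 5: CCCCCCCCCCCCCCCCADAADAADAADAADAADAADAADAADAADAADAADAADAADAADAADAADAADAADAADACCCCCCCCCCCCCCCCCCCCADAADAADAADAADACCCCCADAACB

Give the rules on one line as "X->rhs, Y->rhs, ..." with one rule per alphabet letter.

  step 1 ⇒ step 2: CADAACB ⇒ ADA·C·CC·C·C·ADA·ACB
    A ↦ C
    B ↦ ACB
    C ↦ ADA
    D ↦ CC

A->C, B->ACB, C->ADA, D->CC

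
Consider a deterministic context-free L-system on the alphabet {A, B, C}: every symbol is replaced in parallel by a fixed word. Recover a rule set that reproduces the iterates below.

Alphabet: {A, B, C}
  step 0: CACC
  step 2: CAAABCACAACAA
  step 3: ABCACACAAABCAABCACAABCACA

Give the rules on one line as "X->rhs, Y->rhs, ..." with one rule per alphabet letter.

  step 2 ⇒ step 3: CAAABCACAACAA ⇒ AB·CA·CA·CA·A·AB·CA·AB·CA·CA·AB·CA·CA
    A ↦ CA
    B ↦ A
    C ↦ AB

A->CA, B->A, C->AB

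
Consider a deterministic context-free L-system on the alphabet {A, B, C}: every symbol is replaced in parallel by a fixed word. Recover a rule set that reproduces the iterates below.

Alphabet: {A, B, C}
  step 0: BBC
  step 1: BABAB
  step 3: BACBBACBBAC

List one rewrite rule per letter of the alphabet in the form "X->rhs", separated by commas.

  step 0 ⇒ step 1: BBC ⇒ BA·BA·B
    B ↦ BA
    C ↦ B
    A ↦ C  (constrained at step 1)

A->C, B->BA, C->B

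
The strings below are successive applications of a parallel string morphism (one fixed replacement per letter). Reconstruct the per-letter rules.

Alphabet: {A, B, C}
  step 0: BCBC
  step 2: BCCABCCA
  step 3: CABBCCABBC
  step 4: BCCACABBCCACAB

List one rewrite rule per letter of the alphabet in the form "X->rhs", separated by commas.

  step 3 ⇒ step 4: CABBCCABBC ⇒ B·C·CA·CA·B·B·C·CA·CA·B
    A ↦ C
    B ↦ CA
    C ↦ B

A->C, B->CA, C->B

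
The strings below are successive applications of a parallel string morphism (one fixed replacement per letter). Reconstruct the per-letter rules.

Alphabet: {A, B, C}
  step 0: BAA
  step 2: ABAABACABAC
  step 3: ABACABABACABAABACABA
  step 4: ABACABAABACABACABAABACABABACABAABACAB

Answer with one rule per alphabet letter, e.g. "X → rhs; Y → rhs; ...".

A->AB, B->AC, C->A

  step 3 ⇒ step 4: ABACABABACABAABACABA ⇒ AB·AC·AB·A·AB·AC·AB·AC·AB·A·AB·AC·AB·AB·AC·AB·A·AB·AC·AB
    A ↦ AB
    B ↦ AC
    C ↦ A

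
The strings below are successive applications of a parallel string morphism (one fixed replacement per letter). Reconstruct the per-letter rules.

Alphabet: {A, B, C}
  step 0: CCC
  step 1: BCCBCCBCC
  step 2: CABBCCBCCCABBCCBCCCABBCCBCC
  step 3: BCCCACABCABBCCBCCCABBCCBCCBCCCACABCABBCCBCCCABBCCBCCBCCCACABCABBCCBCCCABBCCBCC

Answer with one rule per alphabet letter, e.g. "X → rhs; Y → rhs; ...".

A->CA, B->CAB, C->BCC

  step 2 ⇒ step 3: CABBCCBCCCABBCCBCCCABBCCBCC ⇒ BCC·CA·CAB·CAB·BCC·BCC·CAB·BCC·BCC·BCC·CA·CAB·CAB·BCC·BCC·CAB·BCC·BCC·BCC·CA·CAB·CAB·BCC·BCC·CAB·BCC·BCC
    A ↦ CA
    B ↦ CAB
    C ↦ BCC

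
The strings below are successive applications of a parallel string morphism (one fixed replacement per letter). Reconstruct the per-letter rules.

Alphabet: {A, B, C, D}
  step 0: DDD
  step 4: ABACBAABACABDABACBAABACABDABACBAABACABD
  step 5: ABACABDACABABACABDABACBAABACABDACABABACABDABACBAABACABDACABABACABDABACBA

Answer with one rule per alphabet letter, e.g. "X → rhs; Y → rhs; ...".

  step 4 ⇒ step 5: ABACBAABACABDABACBAABACABDABACBAABACABD ⇒ AB·AC·AB·D·AC·AB·AB·AC·AB·D·AB·AC·BA·AB·AC·AB·D·AC·AB·AB·AC·AB·D·AB·AC·BA·AB·AC·AB·D·AC·AB·AB·AC·AB·D·AB·AC·BA
    A ↦ AB
    B ↦ AC
    C ↦ D
    D ↦ BA

A->AB, B->AC, C->D, D->BA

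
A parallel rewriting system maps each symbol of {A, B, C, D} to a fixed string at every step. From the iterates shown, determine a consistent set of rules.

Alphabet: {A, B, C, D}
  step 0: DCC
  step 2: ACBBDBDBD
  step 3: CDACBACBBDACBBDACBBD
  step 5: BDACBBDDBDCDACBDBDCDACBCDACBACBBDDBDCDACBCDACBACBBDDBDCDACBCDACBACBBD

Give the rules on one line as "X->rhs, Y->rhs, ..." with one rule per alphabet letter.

  step 2 ⇒ step 3: ACBBDBDBD ⇒ C·D·ACB·ACB·BD·ACB·BD·ACB·BD
    A ↦ C
    B ↦ ACB
    C ↦ D
    D ↦ BD

A->C, B->ACB, C->D, D->BD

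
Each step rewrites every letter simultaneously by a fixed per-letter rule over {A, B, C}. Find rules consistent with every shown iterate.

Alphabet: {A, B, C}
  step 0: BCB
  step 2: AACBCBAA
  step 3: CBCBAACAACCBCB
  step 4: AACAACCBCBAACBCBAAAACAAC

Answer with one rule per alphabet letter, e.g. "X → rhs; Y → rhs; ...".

  step 3 ⇒ step 4: CBCBAACAACCBCB ⇒ AA·C·AA·C·CB·CB·AA·CB·CB·AA·AA·C·AA·C
    A ↦ CB
    B ↦ C
    C ↦ AA

A->CB, B->C, C->AA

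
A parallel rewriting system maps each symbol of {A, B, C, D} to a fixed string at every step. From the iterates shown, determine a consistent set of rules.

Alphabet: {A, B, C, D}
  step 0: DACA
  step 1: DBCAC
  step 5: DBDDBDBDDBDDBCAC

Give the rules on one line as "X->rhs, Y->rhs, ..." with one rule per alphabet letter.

  step 0 ⇒ step 1: DACA ⇒ DB·C·A·C
    A ↦ C
    C ↦ A
    D ↦ DB
    B ↦ D  (constrained at step 1)

A->C, B->D, C->A, D->DB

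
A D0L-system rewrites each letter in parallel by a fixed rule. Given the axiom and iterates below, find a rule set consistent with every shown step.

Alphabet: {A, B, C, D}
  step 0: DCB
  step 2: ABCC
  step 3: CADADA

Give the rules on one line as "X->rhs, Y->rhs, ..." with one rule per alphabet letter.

A->C, B->A, C->DA, D->B

  step 2 ⇒ step 3: ABCC ⇒ C·A·DA·DA
    A ↦ C
    B ↦ A
    C ↦ DA
    D ↦ B  (constrained at step 0)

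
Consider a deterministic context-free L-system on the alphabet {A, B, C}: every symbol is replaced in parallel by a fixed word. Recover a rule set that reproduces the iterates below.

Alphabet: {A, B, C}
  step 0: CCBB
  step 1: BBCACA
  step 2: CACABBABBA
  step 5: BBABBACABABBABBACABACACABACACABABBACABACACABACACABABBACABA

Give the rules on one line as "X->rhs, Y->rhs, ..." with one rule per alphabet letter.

A->BA, B->CA, C->B

  step 1 ⇒ step 2: BBCACA ⇒ CA·CA·B·BA·B·BA
    A ↦ BA
    B ↦ CA
    C ↦ B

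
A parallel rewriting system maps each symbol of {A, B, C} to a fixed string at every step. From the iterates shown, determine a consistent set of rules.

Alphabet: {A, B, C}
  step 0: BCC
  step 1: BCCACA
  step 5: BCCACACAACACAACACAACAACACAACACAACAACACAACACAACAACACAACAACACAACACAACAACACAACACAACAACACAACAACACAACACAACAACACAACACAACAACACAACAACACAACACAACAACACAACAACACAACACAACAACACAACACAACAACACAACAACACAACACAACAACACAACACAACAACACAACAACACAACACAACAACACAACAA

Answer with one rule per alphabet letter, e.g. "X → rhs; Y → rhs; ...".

A->CAA, B->BC, C->CA

  step 0 ⇒ step 1: BCC ⇒ BC·CA·CA
    B ↦ BC
    C ↦ CA
    A ↦ CAA  (constrained at step 1)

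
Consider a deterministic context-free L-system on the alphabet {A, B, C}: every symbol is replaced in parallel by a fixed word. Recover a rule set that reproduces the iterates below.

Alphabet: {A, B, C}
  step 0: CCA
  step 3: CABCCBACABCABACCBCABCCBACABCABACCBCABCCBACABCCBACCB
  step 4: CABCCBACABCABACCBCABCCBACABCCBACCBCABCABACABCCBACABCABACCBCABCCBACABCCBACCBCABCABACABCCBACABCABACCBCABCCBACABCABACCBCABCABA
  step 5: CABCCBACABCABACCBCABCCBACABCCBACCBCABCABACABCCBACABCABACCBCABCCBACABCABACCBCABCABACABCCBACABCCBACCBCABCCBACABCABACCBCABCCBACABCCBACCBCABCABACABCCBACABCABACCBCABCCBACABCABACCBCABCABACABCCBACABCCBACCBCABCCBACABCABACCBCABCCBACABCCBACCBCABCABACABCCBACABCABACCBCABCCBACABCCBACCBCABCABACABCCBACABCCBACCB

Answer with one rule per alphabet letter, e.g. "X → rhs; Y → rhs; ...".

A->CCB, B->A, C->CAB

  step 4 ⇒ step 5: CABCCBACABCABACCBCABCCBACABCCBACCBCABCABACABCCBACABCABACCBCABCCBACABCCBACCBCABCABACABCCBACABCABACCBCABCCBACABCABACCBCABCABA ⇒ CAB·CCB·A·CAB·CAB·A·CCB·CAB·CCB·A·CAB·CCB·A·CCB·CAB·CAB·A·CAB·CCB·A·CAB·CAB·A·CCB·CAB·CCB·A·CAB·CAB·A·CCB·CAB·CAB·A·CAB·CCB·A·CAB·CCB·A·CCB·CAB·CCB·A·CAB·CAB·A·CCB·CAB·CCB·A·CAB·CCB·A·CCB·CAB·CAB·A·CAB·CCB·A·CAB·CAB·A·CCB·CAB·CCB·A·CAB·CAB·A·CCB·CAB·CAB·A·CAB·CCB·A·CAB·CCB·A·CCB·CAB·CCB·A·CAB·CAB·A·CCB·CAB·CCB·A·CAB·CCB·A·CCB·CAB·CAB·A·CAB·CCB·A·CAB·CAB·A·CCB·CAB·CCB·A·CAB·CCB·A·CCB·CAB·CAB·A·CAB·CCB·A·CAB·CCB·A·CCB
    A ↦ CCB
    B ↦ A
    C ↦ CAB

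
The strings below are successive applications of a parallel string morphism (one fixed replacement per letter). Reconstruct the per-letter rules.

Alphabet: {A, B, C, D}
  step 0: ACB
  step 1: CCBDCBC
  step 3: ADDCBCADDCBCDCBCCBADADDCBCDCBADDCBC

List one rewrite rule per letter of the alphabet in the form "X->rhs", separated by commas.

A->CCB, B->C, C->DCB, D->AD

  step 0 ⇒ step 1: ACB ⇒ CCB·DCB·C
    A ↦ CCB
    B ↦ C
    C ↦ DCB
    D ↦ AD  (constrained at step 1)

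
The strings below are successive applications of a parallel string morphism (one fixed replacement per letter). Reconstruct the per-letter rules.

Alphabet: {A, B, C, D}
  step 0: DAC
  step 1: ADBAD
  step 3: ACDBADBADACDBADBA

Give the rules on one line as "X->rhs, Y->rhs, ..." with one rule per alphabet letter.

A->DBA, B->C, C->D, D->A

  step 0 ⇒ step 1: DAC ⇒ A·DBA·D
    A ↦ DBA
    C ↦ D
    D ↦ A
    B ↦ C  (constrained at step 1)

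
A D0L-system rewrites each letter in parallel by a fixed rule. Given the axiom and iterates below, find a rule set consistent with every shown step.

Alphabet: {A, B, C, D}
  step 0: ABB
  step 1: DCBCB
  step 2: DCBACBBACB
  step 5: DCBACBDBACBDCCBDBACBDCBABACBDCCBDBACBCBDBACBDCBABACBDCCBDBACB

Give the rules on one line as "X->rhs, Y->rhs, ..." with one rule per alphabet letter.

  step 1 ⇒ step 2: DCBCB ⇒ DC·BA·CB·BA·CB
    B ↦ CB
    C ↦ BA
    D ↦ DC
  step 0 ⇒ step 1: ABB ⇒ D·CB·CB
    A ↦ D

A->D, B->CB, C->BA, D->DC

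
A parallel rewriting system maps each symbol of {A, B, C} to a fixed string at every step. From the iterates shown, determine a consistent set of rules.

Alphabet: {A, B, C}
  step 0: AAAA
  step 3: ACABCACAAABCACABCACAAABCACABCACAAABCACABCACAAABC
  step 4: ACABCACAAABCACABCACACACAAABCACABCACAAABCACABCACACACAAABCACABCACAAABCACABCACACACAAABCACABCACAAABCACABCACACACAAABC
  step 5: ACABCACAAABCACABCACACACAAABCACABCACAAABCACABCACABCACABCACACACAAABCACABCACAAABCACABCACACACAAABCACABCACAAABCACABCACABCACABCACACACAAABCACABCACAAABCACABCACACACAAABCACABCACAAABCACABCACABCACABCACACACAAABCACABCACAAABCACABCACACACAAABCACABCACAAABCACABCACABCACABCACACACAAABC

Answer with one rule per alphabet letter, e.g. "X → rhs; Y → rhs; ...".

A->AC, B->AA, C->ABC

  step 4 ⇒ step 5: ACABCACAAABCACABCACACACAAABCACABCACAAABCACABCACACACAAABCACABCACAAABCACABCACACACAAABCACABCACAAABCACABCACACACAAABC ⇒ AC·ABC·AC·AA·ABC·AC·ABC·AC·AC·AC·AA·ABC·AC·ABC·AC·AA·ABC·AC·ABC·AC·ABC·AC·ABC·AC·AC·AC·AA·ABC·AC·ABC·AC·AA·ABC·AC·ABC·AC·AC·AC·AA·ABC·AC·ABC·AC·AA·ABC·AC·ABC·AC·ABC·AC·ABC·AC·AC·AC·AA·ABC·AC·ABC·AC·AA·ABC·AC·ABC·AC·AC·AC·AA·ABC·AC·ABC·AC·AA·ABC·AC·ABC·AC·ABC·AC·ABC·AC·AC·AC·AA·ABC·AC·ABC·AC·AA·ABC·AC·ABC·AC·AC·AC·AA·ABC·AC·ABC·AC·AA·ABC·AC·ABC·AC·ABC·AC·ABC·AC·AC·AC·AA·ABC
    A ↦ AC
    B ↦ AA
    C ↦ ABC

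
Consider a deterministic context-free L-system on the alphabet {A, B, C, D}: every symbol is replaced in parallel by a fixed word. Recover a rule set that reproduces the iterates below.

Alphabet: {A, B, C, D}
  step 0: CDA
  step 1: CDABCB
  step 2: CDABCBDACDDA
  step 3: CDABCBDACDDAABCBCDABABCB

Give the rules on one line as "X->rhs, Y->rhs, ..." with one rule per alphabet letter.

A->CB, B->DA, C->CD, D->AB

  step 2 ⇒ step 3: CDABCBDACDDA ⇒ CD·AB·CB·DA·CD·DA·AB·CB·CD·AB·AB·CB
    A ↦ CB
    B ↦ DA
    C ↦ CD
    D ↦ AB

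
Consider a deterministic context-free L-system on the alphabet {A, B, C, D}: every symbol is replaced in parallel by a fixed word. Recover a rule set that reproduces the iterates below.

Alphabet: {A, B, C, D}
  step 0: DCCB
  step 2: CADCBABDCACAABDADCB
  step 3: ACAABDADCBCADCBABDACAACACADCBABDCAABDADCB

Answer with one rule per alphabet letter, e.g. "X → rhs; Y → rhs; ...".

  step 2 ⇒ step 3: CADCBABDCACAABDADCB ⇒ A·CA·ABD·A·DCB·CA·DCB·ABD·A·CA·A·CA·CA·DCB·ABD·CA·ABD·A·DCB
    A ↦ CA
    B ↦ DCB
    C ↦ A
    D ↦ ABD

A->CA, B->DCB, C->A, D->ABD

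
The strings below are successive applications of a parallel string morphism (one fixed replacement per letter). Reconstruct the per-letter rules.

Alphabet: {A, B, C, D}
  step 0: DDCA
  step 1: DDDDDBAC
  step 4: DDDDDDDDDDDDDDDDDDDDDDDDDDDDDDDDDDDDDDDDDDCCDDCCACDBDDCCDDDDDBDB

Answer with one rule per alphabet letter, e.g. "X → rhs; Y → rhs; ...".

A->AC, B->CC, C->DB, D->DD

  step 0 ⇒ step 1: DDCA ⇒ DD·DD·DB·AC
    A ↦ AC
    C ↦ DB
    D ↦ DD
    B ↦ CC  (constrained at step 1)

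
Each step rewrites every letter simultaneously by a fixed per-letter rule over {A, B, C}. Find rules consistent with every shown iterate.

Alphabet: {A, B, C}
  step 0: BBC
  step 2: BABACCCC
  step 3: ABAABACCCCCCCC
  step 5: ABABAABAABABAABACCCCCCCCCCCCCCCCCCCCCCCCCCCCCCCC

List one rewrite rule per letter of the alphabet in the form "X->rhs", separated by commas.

  step 2 ⇒ step 3: BABACCCC ⇒ A·BA·A·BA·CC·CC·CC·CC
    A ↦ BA
    B ↦ A
    C ↦ CC

A->BA, B->A, C->CC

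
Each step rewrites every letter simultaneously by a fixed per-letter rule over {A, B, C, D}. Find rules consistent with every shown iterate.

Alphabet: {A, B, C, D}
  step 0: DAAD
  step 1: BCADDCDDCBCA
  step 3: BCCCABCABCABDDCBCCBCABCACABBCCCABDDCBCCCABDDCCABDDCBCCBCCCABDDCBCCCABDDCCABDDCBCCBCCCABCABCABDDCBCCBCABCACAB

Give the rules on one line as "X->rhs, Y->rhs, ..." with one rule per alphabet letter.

A->DDC, B->BCC, C->CAB, D->BCA

  step 0 ⇒ step 1: DAAD ⇒ BCA·DDC·DDC·BCA
    A ↦ DDC
    D ↦ BCA
    B ↦ BCC  (constrained at step 1)
    C ↦ CAB  (constrained at step 1)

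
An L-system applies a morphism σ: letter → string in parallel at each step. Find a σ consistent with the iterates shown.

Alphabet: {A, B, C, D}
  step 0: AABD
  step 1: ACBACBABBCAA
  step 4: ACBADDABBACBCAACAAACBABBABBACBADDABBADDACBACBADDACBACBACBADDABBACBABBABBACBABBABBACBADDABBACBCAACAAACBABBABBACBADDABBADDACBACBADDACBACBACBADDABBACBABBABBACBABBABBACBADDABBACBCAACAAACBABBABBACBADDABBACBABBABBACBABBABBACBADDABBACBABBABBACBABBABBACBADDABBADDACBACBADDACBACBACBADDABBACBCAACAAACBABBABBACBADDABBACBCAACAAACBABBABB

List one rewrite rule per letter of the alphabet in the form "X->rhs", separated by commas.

A->ACB, B->ABB, C->ADD, D->CAA

  step 0 ⇒ step 1: AABD ⇒ ACB·ACB·ABB·CAA
    A ↦ ACB
    B ↦ ABB
    D ↦ CAA
    C ↦ ADD  (constrained at step 1)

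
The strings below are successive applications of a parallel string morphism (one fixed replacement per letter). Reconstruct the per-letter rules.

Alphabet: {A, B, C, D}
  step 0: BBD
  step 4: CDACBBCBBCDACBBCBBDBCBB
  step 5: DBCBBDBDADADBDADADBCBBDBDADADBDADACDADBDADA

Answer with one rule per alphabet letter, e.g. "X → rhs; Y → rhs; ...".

  step 4 ⇒ step 5: CDACBBCBBCDACBBCBBDBCBB ⇒ DB·C·BB·DB·DA·DA·DB·DA·DA·DB·C·BB·DB·DA·DA·DB·DA·DA·C·DA·DB·DA·DA
    A ↦ BB
    B ↦ DA
    C ↦ DB
    D ↦ C

A->BB, B->DA, C->DB, D->C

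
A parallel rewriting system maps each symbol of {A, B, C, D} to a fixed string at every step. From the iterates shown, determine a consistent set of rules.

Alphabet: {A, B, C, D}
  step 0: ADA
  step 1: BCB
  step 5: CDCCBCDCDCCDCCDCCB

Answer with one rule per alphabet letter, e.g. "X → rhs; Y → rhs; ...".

A->B, B->DA, C->DC, D->C

  step 0 ⇒ step 1: ADA ⇒ B·C·B
    A ↦ B
    D ↦ C
    B ↦ DA  (constrained at step 1)
    C ↦ DC  (constrained at step 1)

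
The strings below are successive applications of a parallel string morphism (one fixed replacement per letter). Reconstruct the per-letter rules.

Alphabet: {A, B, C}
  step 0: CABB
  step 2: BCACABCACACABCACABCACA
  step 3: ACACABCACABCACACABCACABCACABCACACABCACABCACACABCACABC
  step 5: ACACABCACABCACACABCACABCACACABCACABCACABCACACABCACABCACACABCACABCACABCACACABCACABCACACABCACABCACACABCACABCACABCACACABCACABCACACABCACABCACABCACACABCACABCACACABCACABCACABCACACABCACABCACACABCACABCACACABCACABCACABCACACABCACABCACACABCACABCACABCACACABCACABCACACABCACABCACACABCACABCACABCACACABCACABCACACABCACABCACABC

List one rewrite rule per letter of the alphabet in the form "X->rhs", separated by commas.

A->BC, B->AC, C->ACA

  step 2 ⇒ step 3: BCACABCACACABCACABCACA ⇒ AC·ACA·BC·ACA·BC·AC·ACA·BC·ACA·BC·ACA·BC·AC·ACA·BC·ACA·BC·AC·ACA·BC·ACA·BC
    A ↦ BC
    B ↦ AC
    C ↦ ACA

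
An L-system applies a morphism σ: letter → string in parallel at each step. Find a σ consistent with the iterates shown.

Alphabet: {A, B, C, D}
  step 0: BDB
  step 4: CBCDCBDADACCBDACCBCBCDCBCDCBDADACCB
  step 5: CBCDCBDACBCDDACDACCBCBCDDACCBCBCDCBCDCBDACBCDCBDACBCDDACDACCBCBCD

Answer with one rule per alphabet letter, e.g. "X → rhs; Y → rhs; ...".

  step 4 ⇒ step 5: CBCDCBDADACCBDACCBCBCDCBCDCBDADACCB ⇒ CB·CD·CB·DA·CB·CD·DA·C·DA·C·CB·CB·CD·DA·C·CB·CB·CD·CB·CD·CB·DA·CB·CD·CB·DA·CB·CD·DA·C·DA·C·CB·CB·CD
    A ↦ C
    B ↦ CD
    C ↦ CB
    D ↦ DA

A->C, B->CD, C->CB, D->DA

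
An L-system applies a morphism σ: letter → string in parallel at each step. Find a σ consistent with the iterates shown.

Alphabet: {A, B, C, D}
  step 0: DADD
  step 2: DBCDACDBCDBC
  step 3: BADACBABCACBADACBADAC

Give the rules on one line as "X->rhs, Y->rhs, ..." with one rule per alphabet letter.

  step 2 ⇒ step 3: DBCDACDBCDBC ⇒ BA·D·AC·BA·BC·AC·BA·D·AC·BA·D·AC
    A ↦ BC
    B ↦ D
    C ↦ AC
    D ↦ BA

A->BC, B->D, C->AC, D->BA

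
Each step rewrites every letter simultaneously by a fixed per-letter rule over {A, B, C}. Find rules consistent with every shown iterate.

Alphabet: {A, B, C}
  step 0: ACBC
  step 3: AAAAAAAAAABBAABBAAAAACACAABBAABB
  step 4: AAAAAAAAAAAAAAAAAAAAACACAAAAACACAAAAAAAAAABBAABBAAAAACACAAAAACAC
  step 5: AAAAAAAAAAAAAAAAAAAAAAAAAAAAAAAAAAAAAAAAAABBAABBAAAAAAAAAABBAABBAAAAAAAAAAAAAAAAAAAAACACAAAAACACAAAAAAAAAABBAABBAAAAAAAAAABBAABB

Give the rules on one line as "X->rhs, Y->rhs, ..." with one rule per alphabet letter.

  step 4 ⇒ step 5: AAAAAAAAAAAAAAAAAAAAACACAAAAACACAAAAAAAAAABBAABBAAAAACACAAAAACAC ⇒ AA·AA·AA·AA·AA·AA·AA·AA·AA·AA·AA·AA·AA·AA·AA·AA·AA·AA·AA·AA·AA·BB·AA·BB·AA·AA·AA·AA·AA·BB·AA·BB·AA·AA·AA·AA·AA·AA·AA·AA·AA·AA·AC·AC·AA·AA·AC·AC·AA·AA·AA·AA·AA·BB·AA·BB·AA·AA·AA·AA·AA·BB·AA·BB
    A ↦ AA
    B ↦ AC
    C ↦ BB

A->AA, B->AC, C->BB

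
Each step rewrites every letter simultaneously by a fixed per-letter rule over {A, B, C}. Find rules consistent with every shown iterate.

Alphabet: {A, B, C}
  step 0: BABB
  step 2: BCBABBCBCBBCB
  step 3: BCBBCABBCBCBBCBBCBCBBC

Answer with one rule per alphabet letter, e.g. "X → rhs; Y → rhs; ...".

A->AB, B->BC, C->B

  step 2 ⇒ step 3: BCBABBCBCBBCB ⇒ BC·B·BC·AB·BC·BC·B·BC·B·BC·BC·B·BC
    A ↦ AB
    B ↦ BC
    C ↦ B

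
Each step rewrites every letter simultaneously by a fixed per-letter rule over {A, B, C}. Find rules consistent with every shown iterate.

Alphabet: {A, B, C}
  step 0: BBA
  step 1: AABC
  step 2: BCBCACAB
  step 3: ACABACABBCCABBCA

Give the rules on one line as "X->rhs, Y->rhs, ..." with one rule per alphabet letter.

A->BC, B->A, C->CAB

  step 2 ⇒ step 3: BCBCACAB ⇒ A·CAB·A·CAB·BC·CAB·BC·A
    A ↦ BC
    B ↦ A
    C ↦ CAB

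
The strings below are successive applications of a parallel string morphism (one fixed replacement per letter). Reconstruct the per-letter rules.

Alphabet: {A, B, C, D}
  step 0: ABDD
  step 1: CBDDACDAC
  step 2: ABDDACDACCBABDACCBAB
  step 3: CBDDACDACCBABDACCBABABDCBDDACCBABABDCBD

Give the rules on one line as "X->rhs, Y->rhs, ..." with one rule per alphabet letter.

  step 2 ⇒ step 3: ABDDACDACCBABDACCBAB ⇒ CB·D·DAC·DAC·CB·AB·DAC·CB·AB·AB·D·CB·D·DAC·CB·AB·AB·D·CB·D
    A ↦ CB
    B ↦ D
    C ↦ AB
    D ↦ DAC

A->CB, B->D, C->AB, D->DAC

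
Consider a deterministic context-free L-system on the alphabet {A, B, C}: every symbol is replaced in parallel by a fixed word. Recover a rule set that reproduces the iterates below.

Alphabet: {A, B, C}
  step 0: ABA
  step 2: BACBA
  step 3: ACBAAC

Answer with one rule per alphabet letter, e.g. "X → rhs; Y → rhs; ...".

A->C, B->A, C->BA

  step 2 ⇒ step 3: BACBA ⇒ A·C·BA·A·C
    A ↦ C
    B ↦ A
    C ↦ BA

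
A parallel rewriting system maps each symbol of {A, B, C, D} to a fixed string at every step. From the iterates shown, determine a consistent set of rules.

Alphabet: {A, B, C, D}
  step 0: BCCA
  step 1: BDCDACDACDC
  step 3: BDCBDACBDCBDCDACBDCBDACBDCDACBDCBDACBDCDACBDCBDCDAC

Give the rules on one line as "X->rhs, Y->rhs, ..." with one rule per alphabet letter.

  step 0 ⇒ step 1: BCCA ⇒ BDC·DAC·DAC·DC
    A ↦ DC
    B ↦ BDC
    C ↦ DAC
    D ↦ B  (constrained at step 1)

A->DC, B->BDC, C->DAC, D->B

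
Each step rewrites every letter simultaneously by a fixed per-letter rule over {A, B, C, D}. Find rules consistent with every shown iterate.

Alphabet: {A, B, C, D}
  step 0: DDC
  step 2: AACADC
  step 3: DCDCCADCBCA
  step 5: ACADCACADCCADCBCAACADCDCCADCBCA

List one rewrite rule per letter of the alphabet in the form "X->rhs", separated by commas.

  step 2 ⇒ step 3: AACADC ⇒ DC·DC·CA·DC·B·CA
    A ↦ DC
    C ↦ CA
    D ↦ B
    B ↦ A  (constrained at step 3)

A->DC, B->A, C->CA, D->B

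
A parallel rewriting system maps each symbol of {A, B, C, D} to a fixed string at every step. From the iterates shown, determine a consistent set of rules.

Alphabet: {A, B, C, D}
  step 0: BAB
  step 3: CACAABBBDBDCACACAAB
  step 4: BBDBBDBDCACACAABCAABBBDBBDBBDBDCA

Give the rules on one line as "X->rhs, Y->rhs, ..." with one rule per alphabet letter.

A->BD, B->CA, C->B, D->AB

  step 3 ⇒ step 4: CACAABBBDBDCACACAAB ⇒ B·BD·B·BD·BD·CA·CA·CA·AB·CA·AB·B·BD·B·BD·B·BD·BD·CA
    A ↦ BD
    B ↦ CA
    C ↦ B
    D ↦ AB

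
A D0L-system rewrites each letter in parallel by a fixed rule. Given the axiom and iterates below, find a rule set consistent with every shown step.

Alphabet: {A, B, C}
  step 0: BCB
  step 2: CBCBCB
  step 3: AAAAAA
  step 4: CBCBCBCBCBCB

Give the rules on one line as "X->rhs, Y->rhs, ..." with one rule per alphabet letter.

  step 3 ⇒ step 4: AAAAAA ⇒ CB·CB·CB·CB·CB·CB
    A ↦ CB
  step 2 ⇒ step 3: CBCBCB ⇒ A·A·A·A·A·A
    B ↦ A
  step 2 ⇒ step 3: CBCBCB ⇒ A·A·A·A·A·A
    C ↦ A

A->CB, B->A, C->A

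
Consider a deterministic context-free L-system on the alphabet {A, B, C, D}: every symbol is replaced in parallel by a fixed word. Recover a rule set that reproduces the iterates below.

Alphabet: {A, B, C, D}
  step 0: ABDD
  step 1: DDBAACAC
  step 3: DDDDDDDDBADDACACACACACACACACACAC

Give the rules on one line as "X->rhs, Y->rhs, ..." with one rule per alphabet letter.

  step 0 ⇒ step 1: ABDD ⇒ DD·BA·AC·AC
    A ↦ DD
    B ↦ BA
    D ↦ AC
    C ↦ DD  (constrained at step 1)

A->DD, B->BA, C->DD, D->AC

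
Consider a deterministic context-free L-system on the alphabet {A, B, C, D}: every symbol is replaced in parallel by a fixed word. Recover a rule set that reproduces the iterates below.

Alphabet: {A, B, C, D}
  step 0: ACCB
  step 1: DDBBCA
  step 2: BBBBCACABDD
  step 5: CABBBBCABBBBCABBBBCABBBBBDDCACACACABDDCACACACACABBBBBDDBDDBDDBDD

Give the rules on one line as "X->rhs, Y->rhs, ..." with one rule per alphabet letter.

A->DD, B->CA, C->B, D->BB

  step 1 ⇒ step 2: DDBBCA ⇒ BB·BB·CA·CA·B·DD
    A ↦ DD
    B ↦ CA
    C ↦ B
    D ↦ BB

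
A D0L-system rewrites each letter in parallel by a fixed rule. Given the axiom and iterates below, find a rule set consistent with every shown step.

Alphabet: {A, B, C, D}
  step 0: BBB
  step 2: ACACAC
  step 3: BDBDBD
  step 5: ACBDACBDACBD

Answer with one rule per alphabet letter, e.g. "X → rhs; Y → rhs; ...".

A->B, B->D, C->D, D->AC

  step 2 ⇒ step 3: ACACAC ⇒ B·D·B·D·B·D
    A ↦ B
    C ↦ D
    B ↦ D  (constrained at step 0)
    D ↦ AC  (constrained at step 3)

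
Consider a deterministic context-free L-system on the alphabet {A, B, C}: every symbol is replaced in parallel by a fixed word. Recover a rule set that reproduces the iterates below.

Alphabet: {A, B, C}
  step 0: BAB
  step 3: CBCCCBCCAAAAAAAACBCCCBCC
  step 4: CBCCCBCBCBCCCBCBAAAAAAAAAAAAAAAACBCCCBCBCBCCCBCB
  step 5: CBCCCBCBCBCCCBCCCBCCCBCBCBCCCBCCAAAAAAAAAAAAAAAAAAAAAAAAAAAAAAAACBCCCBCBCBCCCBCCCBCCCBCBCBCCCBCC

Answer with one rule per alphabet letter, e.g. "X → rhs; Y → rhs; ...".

  step 4 ⇒ step 5: CBCCCBCBCBCCCBCBAAAAAAAAAAAAAAAACBCCCBCBCBCCCBCB ⇒ CB·CC·CB·CB·CB·CC·CB·CC·CB·CC·CB·CB·CB·CC·CB·CC·AA·AA·AA·AA·AA·AA·AA·AA·AA·AA·AA·AA·AA·AA·AA·AA·CB·CC·CB·CB·CB·CC·CB·CC·CB·CC·CB·CB·CB·CC·CB·CC
    A ↦ AA
    B ↦ CC
    C ↦ CB

A->AA, B->CC, C->CB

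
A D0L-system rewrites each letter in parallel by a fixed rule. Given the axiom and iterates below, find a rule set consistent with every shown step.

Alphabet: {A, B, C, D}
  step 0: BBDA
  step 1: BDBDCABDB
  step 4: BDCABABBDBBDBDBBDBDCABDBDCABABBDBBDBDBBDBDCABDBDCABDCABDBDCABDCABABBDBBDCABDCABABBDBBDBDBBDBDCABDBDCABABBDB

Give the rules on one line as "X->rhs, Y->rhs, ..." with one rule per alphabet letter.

A->BDB, B->BD, C->BAB, D->CA

  step 0 ⇒ step 1: BBDA ⇒ BD·BD·CA·BDB
    A ↦ BDB
    B ↦ BD
    D ↦ CA
    C ↦ BAB  (constrained at step 1)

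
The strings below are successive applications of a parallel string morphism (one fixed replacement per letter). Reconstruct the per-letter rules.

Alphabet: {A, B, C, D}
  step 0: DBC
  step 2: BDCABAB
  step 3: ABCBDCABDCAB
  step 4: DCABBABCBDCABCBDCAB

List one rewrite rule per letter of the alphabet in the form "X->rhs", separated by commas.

  step 3 ⇒ step 4: ABCBDCABDCAB ⇒ DC·AB·B·AB·C·B·DC·AB·C·B·DC·AB
    A ↦ DC
    B ↦ AB
    C ↦ B
    D ↦ C

A->DC, B->AB, C->B, D->C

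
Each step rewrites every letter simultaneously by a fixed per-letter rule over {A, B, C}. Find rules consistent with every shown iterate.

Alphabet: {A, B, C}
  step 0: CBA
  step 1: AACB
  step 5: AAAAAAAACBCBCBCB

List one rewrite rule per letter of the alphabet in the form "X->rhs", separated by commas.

  step 0 ⇒ step 1: CBA ⇒ A·A·CB
    A ↦ CB
    B ↦ A
    C ↦ A

A->CB, B->A, C->A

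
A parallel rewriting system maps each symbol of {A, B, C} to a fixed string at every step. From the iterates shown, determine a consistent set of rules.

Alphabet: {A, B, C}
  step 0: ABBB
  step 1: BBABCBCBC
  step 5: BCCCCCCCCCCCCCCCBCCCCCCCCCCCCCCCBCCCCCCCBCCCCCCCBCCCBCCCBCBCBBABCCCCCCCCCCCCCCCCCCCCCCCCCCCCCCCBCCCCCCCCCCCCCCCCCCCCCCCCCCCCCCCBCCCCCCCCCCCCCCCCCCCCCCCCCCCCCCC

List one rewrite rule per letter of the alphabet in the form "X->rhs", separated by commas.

  step 0 ⇒ step 1: ABBB ⇒ BBA·BC·BC·BC
    A ↦ BBA
    B ↦ BC
    C ↦ CC  (constrained at step 1)

A->BBA, B->BC, C->CC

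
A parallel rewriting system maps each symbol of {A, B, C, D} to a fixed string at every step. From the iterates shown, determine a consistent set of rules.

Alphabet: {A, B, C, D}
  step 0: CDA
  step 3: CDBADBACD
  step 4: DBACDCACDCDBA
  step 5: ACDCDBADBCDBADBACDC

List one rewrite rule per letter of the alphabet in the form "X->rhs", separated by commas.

  step 4 ⇒ step 5: DBACDCACDCDBA ⇒ A·CD·C·DB·A·DB·C·DB·A·DB·A·CD·C
    A ↦ C
    B ↦ CD
    C ↦ DB
    D ↦ A

A->C, B->CD, C->DB, D->A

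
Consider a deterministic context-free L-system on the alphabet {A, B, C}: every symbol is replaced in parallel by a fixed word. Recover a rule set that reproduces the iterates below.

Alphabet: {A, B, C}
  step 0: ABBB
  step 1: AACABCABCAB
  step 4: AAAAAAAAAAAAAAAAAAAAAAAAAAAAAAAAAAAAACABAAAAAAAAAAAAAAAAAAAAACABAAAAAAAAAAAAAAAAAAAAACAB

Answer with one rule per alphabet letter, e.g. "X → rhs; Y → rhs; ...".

A->AA, B->CAB, C->A

  step 0 ⇒ step 1: ABBB ⇒ AA·CAB·CAB·CAB
    A ↦ AA
    B ↦ CAB
    C ↦ A  (constrained at step 1)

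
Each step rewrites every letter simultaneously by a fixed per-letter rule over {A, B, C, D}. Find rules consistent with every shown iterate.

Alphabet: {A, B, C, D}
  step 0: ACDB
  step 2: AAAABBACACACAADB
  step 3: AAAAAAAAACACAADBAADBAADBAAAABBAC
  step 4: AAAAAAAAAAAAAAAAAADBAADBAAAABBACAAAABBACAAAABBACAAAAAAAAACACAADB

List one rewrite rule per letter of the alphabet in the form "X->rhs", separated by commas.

  step 3 ⇒ step 4: AAAAAAAAACACAADBAADBAADBAAAABBAC ⇒ AA·AA·AA·AA·AA·AA·AA·AA·AA·DB·AA·DB·AA·AA·BB·AC·AA·AA·BB·AC·AA·AA·BB·AC·AA·AA·AA·AA·AC·AC·AA·DB
    A ↦ AA
    B ↦ AC
    C ↦ DB
    D ↦ BB

A->AA, B->AC, C->DB, D->BB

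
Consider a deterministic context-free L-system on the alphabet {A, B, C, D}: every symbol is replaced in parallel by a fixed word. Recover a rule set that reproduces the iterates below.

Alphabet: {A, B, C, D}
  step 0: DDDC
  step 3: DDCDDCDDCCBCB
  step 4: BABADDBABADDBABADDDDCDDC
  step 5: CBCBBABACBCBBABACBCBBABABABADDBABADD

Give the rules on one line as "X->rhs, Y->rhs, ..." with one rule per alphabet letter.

  step 4 ⇒ step 5: BABADDBABADDBABADDDDCDDC ⇒ C·B·C·B·BA·BA·C·B·C·B·BA·BA·C·B·C·B·BA·BA·BA·BA·DD·BA·BA·DD
    A ↦ B
    B ↦ C
    C ↦ DD
    D ↦ BA

A->B, B->C, C->DD, D->BA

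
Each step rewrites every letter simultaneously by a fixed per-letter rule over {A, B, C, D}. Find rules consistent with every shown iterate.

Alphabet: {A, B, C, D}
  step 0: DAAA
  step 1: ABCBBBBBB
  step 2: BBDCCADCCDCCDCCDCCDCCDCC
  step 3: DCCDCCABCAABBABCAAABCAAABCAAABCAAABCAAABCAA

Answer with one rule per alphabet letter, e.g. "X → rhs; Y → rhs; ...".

  step 2 ⇒ step 3: BBDCCADCCDCCDCCDCCDCCDCC ⇒ DCC·DCC·ABC·A·A·BB·ABC·A·A·ABC·A·A·ABC·A·A·ABC·A·A·ABC·A·A·ABC·A·A
    A ↦ BB
    B ↦ DCC
    C ↦ A
    D ↦ ABC

A->BB, B->DCC, C->A, D->ABC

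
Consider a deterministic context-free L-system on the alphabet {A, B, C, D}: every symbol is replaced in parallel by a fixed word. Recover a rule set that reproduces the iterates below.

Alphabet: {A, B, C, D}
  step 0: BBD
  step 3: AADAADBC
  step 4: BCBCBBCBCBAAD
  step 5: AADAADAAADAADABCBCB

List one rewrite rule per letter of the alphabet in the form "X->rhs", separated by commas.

  step 4 ⇒ step 5: BCBCBBCBCBAAD ⇒ A·AD·A·AD·A·A·AD·A·AD·A·BC·BC·B
    A ↦ BC
    B ↦ A
    C ↦ AD
    D ↦ B

A->BC, B->A, C->AD, D->B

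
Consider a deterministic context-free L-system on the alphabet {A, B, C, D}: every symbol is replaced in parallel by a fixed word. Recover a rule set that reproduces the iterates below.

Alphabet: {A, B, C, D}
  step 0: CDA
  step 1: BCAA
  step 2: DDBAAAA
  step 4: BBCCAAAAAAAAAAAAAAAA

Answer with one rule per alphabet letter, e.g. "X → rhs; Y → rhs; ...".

  step 1 ⇒ step 2: BCAA ⇒ DD·B·AA·AA
    A ↦ AA
    B ↦ DD
    C ↦ B
  step 0 ⇒ step 1: CDA ⇒ B·C·AA
    D ↦ C

A->AA, B->DD, C->B, D->C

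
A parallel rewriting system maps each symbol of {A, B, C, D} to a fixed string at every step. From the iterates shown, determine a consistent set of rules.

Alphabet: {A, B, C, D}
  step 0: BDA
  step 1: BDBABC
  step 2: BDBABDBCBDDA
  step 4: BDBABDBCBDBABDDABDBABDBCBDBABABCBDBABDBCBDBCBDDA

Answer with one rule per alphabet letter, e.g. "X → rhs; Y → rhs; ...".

  step 1 ⇒ step 2: BDBABC ⇒ BD·BA·BD·BC·BD·DA
    A ↦ BC
    B ↦ BD
    C ↦ DA
    D ↦ BA

A->BC, B->BD, C->DA, D->BA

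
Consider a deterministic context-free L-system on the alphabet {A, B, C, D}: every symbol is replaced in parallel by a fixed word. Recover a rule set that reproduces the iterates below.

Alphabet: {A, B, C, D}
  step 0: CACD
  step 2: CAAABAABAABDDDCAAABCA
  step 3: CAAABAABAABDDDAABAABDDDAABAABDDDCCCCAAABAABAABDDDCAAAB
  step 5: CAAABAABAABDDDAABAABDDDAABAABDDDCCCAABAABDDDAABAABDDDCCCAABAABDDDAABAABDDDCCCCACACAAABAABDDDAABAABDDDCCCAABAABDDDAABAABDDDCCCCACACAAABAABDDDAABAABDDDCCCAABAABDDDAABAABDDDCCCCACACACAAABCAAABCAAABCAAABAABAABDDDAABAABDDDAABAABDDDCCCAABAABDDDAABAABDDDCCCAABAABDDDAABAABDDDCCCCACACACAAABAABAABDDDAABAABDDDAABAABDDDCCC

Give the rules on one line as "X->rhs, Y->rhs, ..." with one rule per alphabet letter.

A->AAB, B->DDD, C->CA, D->C

  step 2 ⇒ step 3: CAAABAABAABDDDCAAABCA ⇒ CA·AAB·AAB·AAB·DDD·AAB·AAB·DDD·AAB·AAB·DDD·C·C·C·CA·AAB·AAB·AAB·DDD·CA·AAB
    A ↦ AAB
    B ↦ DDD
    C ↦ CA
    D ↦ C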